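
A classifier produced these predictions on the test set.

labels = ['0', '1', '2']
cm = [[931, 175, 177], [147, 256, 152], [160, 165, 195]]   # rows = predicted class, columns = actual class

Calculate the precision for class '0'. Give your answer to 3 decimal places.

0.726

One-vs-rest for '0': TP = diagonal; FP = other classes predicted '0'; FN = '0' predicted as other.
precision = TP/(TP+FP).
0: TP=931, FP=175+177=352 → 931/1283 = 0.7256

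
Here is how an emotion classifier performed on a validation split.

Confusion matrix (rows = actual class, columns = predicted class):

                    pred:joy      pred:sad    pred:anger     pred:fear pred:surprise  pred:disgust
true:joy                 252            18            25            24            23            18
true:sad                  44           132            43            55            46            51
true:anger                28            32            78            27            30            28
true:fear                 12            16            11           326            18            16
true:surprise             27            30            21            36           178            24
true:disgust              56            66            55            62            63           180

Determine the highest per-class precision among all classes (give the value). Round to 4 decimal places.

0.6151

Per-class precision (TP/(TP+FP)):
  joy: TP=252, FP=44+28+12+27+56=167 → 252/419 = 0.60143
  sad: TP=132, FP=18+32+16+30+66=162 → 132/294 = 0.44898
  anger: TP=78, FP=25+43+11+21+55=155 → 78/233 = 0.33476
  fear: TP=326, FP=24+55+27+36+62=204 → 326/530 = 0.61509
  surprise: TP=178, FP=23+46+30+18+63=180 → 178/358 = 0.49721
  disgust: TP=180, FP=18+51+28+16+24=137 → 180/317 = 0.56782
Highest is class 'fear' with precision = 0.6151.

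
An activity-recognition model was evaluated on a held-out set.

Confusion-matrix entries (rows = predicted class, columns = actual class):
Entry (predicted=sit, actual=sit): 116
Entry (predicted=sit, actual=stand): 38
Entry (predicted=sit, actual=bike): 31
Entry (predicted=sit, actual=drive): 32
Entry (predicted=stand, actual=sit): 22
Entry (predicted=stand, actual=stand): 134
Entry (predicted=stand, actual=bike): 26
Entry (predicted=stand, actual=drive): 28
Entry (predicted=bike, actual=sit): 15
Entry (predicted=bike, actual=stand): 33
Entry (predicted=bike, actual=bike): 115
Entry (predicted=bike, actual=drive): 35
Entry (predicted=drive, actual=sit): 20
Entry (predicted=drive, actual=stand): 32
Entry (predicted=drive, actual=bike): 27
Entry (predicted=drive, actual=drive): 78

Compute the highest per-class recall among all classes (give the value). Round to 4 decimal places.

0.6705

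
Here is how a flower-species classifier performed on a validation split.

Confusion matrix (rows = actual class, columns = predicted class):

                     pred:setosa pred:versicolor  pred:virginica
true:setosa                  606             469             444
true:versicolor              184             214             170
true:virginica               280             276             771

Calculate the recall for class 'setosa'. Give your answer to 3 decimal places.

0.399

One-vs-rest for 'setosa': TP = diagonal; FP = other classes predicted 'setosa'; FN = 'setosa' predicted as other.
recall = TP/(TP+FN).
setosa: TP=606, FN=469+444=913 → 606/1519 = 0.3989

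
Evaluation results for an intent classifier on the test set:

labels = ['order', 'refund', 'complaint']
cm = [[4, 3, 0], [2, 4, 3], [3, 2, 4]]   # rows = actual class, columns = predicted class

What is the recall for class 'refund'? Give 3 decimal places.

0.444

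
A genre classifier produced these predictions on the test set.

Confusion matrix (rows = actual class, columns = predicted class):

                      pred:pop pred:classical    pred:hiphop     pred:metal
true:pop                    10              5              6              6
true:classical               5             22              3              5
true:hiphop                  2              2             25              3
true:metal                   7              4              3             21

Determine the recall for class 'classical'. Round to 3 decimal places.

0.629

One-vs-rest for 'classical': TP = diagonal; FP = other classes predicted 'classical'; FN = 'classical' predicted as other.
recall = TP/(TP+FN).
classical: TP=22, FN=5+3+5=13 → 22/35 = 0.6286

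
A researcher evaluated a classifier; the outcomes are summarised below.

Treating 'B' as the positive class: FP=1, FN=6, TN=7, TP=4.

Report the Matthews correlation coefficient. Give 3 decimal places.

MCC = (TP·TN − FP·FN) / √((TP+FP)(TP+FN)(TN+FP)(TN+FN))
Numerator = 4·7 − 1·6 = 22
Denominator = √(5·10·8·13) = √5200 = 72.1110
MCC = 22 / 72.1110 = 0.305

0.305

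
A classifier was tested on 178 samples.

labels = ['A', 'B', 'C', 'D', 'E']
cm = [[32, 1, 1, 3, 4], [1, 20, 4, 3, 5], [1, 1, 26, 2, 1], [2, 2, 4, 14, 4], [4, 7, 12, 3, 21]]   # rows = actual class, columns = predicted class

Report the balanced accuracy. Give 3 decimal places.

0.642

Balanced accuracy = mean of per-class recall.
  A: recall = 32/41 = 0.7805
  B: recall = 20/33 = 0.6061
  C: recall = 26/31 = 0.8387
  D: recall = 14/26 = 0.5385
  E: recall = 21/47 = 0.4468
Mean = (0.7805 + 0.6061 + 0.8387 + 0.5385 + 0.4468) / 5 = 0.642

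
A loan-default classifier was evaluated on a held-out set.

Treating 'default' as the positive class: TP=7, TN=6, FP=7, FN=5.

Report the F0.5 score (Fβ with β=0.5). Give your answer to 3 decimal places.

0.515

Fβ = (1+β²)·TP / ((1+β²)·TP + β²·FN + FP), with β²=1/4
= 1.25·7 / (1.25·7 + 0.25·5 + 7) = 0.515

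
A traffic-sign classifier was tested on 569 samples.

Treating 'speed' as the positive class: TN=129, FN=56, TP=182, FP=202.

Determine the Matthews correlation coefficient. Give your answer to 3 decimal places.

MCC = (TP·TN − FP·FN) / √((TP+FP)(TP+FN)(TN+FP)(TN+FN))
Numerator = 182·129 − 202·56 = 12166
Denominator = √(384·238·331·185) = √5596389120 = 74809.0176
MCC = 12166 / 74809.0176 = 0.163

0.163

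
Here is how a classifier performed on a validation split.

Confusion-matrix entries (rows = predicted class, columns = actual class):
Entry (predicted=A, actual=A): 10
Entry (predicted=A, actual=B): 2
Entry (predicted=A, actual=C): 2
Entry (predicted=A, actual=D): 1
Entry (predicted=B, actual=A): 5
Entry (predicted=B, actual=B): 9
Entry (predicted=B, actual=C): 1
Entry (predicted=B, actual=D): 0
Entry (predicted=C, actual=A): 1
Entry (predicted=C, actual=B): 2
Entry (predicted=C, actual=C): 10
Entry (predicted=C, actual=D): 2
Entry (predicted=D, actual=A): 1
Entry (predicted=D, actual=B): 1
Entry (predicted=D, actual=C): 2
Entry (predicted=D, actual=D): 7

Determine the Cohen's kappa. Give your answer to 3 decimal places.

Observed agreement pₒ = trace/N = 36/56 = 0.6429
Expected agreement pₑ = Σ (rowᵢ·colᵢ)/N² = (17·15 + 14·15 + 15·15 + 10·11)/56² = 0.2551
κ = (pₒ − pₑ)/(1 − pₑ) = (0.6429 − 0.2551)/(1 − 0.2551) = 0.521

0.521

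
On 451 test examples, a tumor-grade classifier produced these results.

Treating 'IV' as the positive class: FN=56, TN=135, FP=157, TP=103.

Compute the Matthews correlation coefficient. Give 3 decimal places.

0.106

MCC = (TP·TN − FP·FN) / √((TP+FP)(TP+FN)(TN+FP)(TN+FN))
Numerator = 103·135 − 157·56 = 5113
Denominator = √(260·159·292·191) = √2305614480 = 48016.8146
MCC = 5113 / 48016.8146 = 0.106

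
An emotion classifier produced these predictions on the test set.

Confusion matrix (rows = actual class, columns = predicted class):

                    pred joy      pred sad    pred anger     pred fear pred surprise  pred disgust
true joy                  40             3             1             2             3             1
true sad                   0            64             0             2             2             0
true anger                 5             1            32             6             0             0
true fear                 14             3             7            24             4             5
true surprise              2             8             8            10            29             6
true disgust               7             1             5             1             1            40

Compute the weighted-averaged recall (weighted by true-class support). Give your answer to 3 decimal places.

0.680

Per-class recall (TP/(TP+FN)):
  joy: TP=40, FN=3+1+2+3+1=10 → 40/50 = 0.8000
  sad: TP=64, FN=0+0+2+2+0=4 → 64/68 = 0.9412
  anger: TP=32, FN=5+1+6+0+0=12 → 32/44 = 0.7273
  fear: TP=24, FN=14+3+7+4+5=33 → 24/57 = 0.4211
  surprise: TP=29, FN=2+8+8+10+6=34 → 29/63 = 0.4603
  disgust: TP=40, FN=7+1+5+1+1=15 → 40/55 = 0.7273
Weighted-recall = Σ (supportᵢ/N)·recallᵢ with N=337: (50/337)·0.8000 + (68/337)·0.9412 + (44/337)·0.7273 + (57/337)·0.4211 + (63/337)·0.4603 + (55/337)·0.7273 = 0.680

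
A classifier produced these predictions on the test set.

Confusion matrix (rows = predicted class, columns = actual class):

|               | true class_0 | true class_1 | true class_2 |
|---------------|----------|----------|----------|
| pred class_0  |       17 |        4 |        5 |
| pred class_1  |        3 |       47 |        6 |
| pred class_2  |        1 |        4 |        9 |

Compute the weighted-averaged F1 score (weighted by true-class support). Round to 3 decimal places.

Per-class F1 score (2·TP/(2·TP+FP+FN)):
  class_0: TP=17, FP=4+5=9, FN=3+1=4 → 34/47 = 0.7234
  class_1: TP=47, FP=3+6=9, FN=4+4=8 → 94/111 = 0.8468
  class_2: TP=9, FP=1+4=5, FN=5+6=11 → 18/34 = 0.5294
Weighted-F1 score = Σ (supportᵢ/N)·F1 scoreᵢ with N=96: (21/96)·0.7234 + (55/96)·0.8468 + (20/96)·0.5294 = 0.754

0.754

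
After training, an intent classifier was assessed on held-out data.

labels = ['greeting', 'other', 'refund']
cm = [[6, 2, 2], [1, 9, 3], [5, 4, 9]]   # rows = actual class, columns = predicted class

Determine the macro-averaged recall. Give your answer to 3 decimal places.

0.597

Per-class recall (TP/(TP+FN)):
  greeting: TP=6, FN=2+2=4 → 6/10 = 0.6000
  other: TP=9, FN=1+3=4 → 9/13 = 0.6923
  refund: TP=9, FN=5+4=9 → 9/18 = 0.5000
Macro-recall = mean = (0.6000 + 0.6923 + 0.5000) / 3 = 0.597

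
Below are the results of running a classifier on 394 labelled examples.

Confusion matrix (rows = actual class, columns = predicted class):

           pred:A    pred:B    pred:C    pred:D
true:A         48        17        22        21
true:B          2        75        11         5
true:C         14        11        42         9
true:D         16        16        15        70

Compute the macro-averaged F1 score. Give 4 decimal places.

Per-class F1 score (2·TP/(2·TP+FP+FN)):
  A: TP=48, FP=2+14+16=32, FN=17+22+21=60 → 96/188 = 0.51064
  B: TP=75, FP=17+11+16=44, FN=2+11+5=18 → 150/212 = 0.70755
  C: TP=42, FP=22+11+15=48, FN=14+11+9=34 → 84/166 = 0.50602
  D: TP=70, FP=21+5+9=35, FN=16+16+15=47 → 140/222 = 0.63063
Macro-F1 score = mean = (0.51064 + 0.70755 + 0.50602 + 0.63063) / 4 = 0.5887

0.5887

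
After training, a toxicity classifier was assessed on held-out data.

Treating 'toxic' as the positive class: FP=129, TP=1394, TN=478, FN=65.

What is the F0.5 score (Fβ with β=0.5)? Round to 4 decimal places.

Fβ = (1+β²)·TP / ((1+β²)·TP + β²·FN + FP), with β²=1/4
= 1.25·1394 / (1.25·1394 + 0.25·65 + 129) = 0.9231

0.9231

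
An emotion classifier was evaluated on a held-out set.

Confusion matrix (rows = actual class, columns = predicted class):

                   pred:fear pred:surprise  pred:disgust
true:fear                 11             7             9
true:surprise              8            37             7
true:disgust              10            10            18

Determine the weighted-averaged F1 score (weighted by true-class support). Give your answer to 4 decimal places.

Per-class F1 score (2·TP/(2·TP+FP+FN)):
  fear: TP=11, FP=8+10=18, FN=7+9=16 → 22/56 = 0.39286
  surprise: TP=37, FP=7+10=17, FN=8+7=15 → 74/106 = 0.69811
  disgust: TP=18, FP=9+7=16, FN=10+10=20 → 36/72 = 0.50000
Weighted-F1 score = Σ (supportᵢ/N)·F1 scoreᵢ with N=117: (27/117)·0.39286 + (52/117)·0.69811 + (38/117)·0.50000 = 0.5633

0.5633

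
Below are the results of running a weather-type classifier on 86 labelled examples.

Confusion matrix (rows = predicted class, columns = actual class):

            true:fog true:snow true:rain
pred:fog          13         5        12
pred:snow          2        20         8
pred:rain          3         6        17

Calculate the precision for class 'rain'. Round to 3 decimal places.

0.654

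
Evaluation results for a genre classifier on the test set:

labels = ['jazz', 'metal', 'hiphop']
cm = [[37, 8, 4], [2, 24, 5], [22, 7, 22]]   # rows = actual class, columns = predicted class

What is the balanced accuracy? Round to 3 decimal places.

0.654

Balanced accuracy = mean of per-class recall.
  jazz: recall = 37/49 = 0.7551
  metal: recall = 24/31 = 0.7742
  hiphop: recall = 22/51 = 0.4314
Mean = (0.7551 + 0.7742 + 0.4314) / 3 = 0.654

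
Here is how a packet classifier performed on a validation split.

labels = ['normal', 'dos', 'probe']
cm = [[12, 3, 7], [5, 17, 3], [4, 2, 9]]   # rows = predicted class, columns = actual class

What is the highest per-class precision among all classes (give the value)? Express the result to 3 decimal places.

Per-class precision (TP/(TP+FP)):
  normal: TP=12, FP=3+7=10 → 12/22 = 0.5455
  dos: TP=17, FP=5+3=8 → 17/25 = 0.6800
  probe: TP=9, FP=4+2=6 → 9/15 = 0.6000
Highest is class 'dos' with precision = 0.680.

0.680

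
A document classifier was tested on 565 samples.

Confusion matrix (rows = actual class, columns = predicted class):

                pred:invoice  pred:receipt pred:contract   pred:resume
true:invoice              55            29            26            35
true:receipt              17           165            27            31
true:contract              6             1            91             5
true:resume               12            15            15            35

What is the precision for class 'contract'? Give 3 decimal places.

0.572

Treat 'contract' as positive and all other classes as negative.
precision = TP/(TP+FP).
contract: TP=91, FP=26+27+15=68 → 91/159 = 0.5723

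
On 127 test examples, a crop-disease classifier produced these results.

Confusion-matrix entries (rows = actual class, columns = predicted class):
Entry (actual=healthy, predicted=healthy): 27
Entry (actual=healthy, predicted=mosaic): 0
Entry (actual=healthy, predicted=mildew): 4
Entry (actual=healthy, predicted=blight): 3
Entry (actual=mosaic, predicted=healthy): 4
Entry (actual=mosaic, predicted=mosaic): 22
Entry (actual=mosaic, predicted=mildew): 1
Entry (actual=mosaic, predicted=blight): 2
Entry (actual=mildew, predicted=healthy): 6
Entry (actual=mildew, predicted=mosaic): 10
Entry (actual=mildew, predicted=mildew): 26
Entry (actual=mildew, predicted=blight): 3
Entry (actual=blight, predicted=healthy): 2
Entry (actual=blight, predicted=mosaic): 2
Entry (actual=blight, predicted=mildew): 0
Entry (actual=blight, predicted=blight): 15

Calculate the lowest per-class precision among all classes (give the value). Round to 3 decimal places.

0.647

Per-class precision (TP/(TP+FP)):
  healthy: TP=27, FP=4+6+2=12 → 27/39 = 0.6923
  mosaic: TP=22, FP=0+10+2=12 → 22/34 = 0.6471
  mildew: TP=26, FP=4+1+0=5 → 26/31 = 0.8387
  blight: TP=15, FP=3+2+3=8 → 15/23 = 0.6522
Lowest is class 'mosaic' with precision = 0.647.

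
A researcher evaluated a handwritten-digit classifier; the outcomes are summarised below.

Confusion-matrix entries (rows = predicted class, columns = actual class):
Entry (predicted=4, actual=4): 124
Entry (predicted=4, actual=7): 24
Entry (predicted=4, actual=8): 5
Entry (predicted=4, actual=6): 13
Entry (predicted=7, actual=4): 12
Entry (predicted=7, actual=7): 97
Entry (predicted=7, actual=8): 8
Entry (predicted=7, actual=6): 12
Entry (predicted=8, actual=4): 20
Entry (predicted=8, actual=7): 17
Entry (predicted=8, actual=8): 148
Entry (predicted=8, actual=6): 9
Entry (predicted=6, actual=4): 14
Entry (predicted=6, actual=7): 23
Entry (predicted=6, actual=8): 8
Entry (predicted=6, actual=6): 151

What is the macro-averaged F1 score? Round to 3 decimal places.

0.754

Per-class F1 score (2·TP/(2·TP+FP+FN)):
  4: TP=124, FP=24+5+13=42, FN=12+20+14=46 → 248/336 = 0.7381
  7: TP=97, FP=12+8+12=32, FN=24+17+23=64 → 194/290 = 0.6690
  8: TP=148, FP=20+17+9=46, FN=5+8+8=21 → 296/363 = 0.8154
  6: TP=151, FP=14+23+8=45, FN=13+12+9=34 → 302/381 = 0.7927
Macro-F1 score = mean = (0.7381 + 0.6690 + 0.8154 + 0.7927) / 4 = 0.754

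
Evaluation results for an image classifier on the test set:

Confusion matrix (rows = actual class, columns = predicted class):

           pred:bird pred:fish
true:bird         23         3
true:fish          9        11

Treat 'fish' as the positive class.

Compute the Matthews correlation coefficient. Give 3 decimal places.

0.468

MCC = (TP·TN − FP·FN) / √((TP+FP)(TP+FN)(TN+FP)(TN+FN))
Numerator = 11·23 − 3·9 = 226
Denominator = √(14·20·26·32) = √232960 = 482.6593
MCC = 226 / 482.6593 = 0.468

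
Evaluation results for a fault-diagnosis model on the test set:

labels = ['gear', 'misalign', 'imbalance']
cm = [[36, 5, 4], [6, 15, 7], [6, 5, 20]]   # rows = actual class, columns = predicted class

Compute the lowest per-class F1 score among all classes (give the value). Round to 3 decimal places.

0.566

Per-class F1 score (2·TP/(2·TP+FP+FN)):
  gear: TP=36, FP=6+6=12, FN=5+4=9 → 72/93 = 0.7742
  misalign: TP=15, FP=5+5=10, FN=6+7=13 → 30/53 = 0.5660
  imbalance: TP=20, FP=4+7=11, FN=6+5=11 → 40/62 = 0.6452
Lowest is class 'misalign' with F1 score = 0.566.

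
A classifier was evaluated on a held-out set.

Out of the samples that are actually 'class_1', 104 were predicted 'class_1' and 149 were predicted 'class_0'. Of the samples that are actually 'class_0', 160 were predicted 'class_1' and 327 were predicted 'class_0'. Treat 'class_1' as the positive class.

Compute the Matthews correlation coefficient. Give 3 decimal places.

0.082

MCC = (TP·TN − FP·FN) / √((TP+FP)(TP+FN)(TN+FP)(TN+FN))
Numerator = 104·327 − 160·149 = 10168
Denominator = √(264·253·487·476) = √15483187104 = 124431.4554
MCC = 10168 / 124431.4554 = 0.082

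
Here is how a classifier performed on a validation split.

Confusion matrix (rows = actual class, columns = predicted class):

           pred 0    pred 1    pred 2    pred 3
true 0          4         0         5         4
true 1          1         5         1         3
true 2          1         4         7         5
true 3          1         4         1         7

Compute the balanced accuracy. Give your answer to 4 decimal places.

0.4395

Balanced accuracy = mean of per-class recall.
  0: recall = 4/13 = 0.30769
  1: recall = 5/10 = 0.50000
  2: recall = 7/17 = 0.41176
  3: recall = 7/13 = 0.53846
Mean = (0.30769 + 0.50000 + 0.41176 + 0.53846) / 4 = 0.4395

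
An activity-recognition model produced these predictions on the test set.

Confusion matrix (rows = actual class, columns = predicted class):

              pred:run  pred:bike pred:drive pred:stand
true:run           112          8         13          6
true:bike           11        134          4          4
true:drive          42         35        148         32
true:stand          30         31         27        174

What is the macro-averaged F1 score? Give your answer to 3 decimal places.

0.700

Per-class F1 score (2·TP/(2·TP+FP+FN)):
  run: TP=112, FP=11+42+30=83, FN=8+13+6=27 → 224/334 = 0.6707
  bike: TP=134, FP=8+35+31=74, FN=11+4+4=19 → 268/361 = 0.7424
  drive: TP=148, FP=13+4+27=44, FN=42+35+32=109 → 296/449 = 0.6592
  stand: TP=174, FP=6+4+32=42, FN=30+31+27=88 → 348/478 = 0.7280
Macro-F1 score = mean = (0.6707 + 0.7424 + 0.6592 + 0.7280) / 4 = 0.700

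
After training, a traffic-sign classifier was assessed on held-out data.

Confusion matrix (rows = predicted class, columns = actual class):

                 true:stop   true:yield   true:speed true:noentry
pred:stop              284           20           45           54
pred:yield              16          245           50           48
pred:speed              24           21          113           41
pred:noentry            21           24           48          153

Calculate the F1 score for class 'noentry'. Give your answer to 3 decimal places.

0.565

F1 score = 2·TP/(2·TP+FP+FN).
noentry: TP=153, FP=21+24+48=93, FN=54+48+41=143 → 306/542 = 0.5646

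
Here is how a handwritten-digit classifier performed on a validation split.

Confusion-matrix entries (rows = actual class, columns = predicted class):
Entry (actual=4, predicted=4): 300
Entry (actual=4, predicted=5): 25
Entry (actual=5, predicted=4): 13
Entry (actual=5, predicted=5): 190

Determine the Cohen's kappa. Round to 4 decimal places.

0.8496

Observed agreement pₒ = trace/N = 490/528 = 0.92803
Expected agreement pₑ = Σ (rowᵢ·colᵢ)/N² = (325·313 + 203·215)/528² = 0.52144
κ = (pₒ − pₑ)/(1 − pₑ) = (0.92803 − 0.52144)/(1 − 0.52144) = 0.8496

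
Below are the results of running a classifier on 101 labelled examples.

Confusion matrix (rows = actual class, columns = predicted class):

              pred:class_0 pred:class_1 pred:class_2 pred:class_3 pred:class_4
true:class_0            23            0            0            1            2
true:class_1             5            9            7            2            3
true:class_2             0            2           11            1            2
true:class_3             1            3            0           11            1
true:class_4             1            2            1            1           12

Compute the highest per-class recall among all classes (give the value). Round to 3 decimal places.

0.885

Per-class recall (TP/(TP+FN)):
  class_0: TP=23, FN=0+0+1+2=3 → 23/26 = 0.8846
  class_1: TP=9, FN=5+7+2+3=17 → 9/26 = 0.3462
  class_2: TP=11, FN=0+2+1+2=5 → 11/16 = 0.6875
  class_3: TP=11, FN=1+3+0+1=5 → 11/16 = 0.6875
  class_4: TP=12, FN=1+2+1+1=5 → 12/17 = 0.7059
Highest is class 'class_0' with recall = 0.885.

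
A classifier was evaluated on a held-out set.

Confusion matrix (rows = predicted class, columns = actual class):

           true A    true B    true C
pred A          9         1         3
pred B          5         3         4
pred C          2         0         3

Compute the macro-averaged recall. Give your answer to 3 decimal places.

Per-class recall (TP/(TP+FN)):
  A: TP=9, FN=5+2=7 → 9/16 = 0.5625
  B: TP=3, FN=1+0=1 → 3/4 = 0.7500
  C: TP=3, FN=3+4=7 → 3/10 = 0.3000
Macro-recall = mean = (0.5625 + 0.7500 + 0.3000) / 3 = 0.538

0.538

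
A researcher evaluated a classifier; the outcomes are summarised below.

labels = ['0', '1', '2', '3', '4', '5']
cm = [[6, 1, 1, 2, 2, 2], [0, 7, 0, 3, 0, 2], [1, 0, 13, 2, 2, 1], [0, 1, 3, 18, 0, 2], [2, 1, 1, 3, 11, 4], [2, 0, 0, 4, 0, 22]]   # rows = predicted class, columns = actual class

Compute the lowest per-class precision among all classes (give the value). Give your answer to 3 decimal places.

0.429

Per-class precision (TP/(TP+FP)):
  0: TP=6, FP=1+1+2+2+2=8 → 6/14 = 0.4286
  1: TP=7, FP=0+0+3+0+2=5 → 7/12 = 0.5833
  2: TP=13, FP=1+0+2+2+1=6 → 13/19 = 0.6842
  3: TP=18, FP=0+1+3+0+2=6 → 18/24 = 0.7500
  4: TP=11, FP=2+1+1+3+4=11 → 11/22 = 0.5000
  5: TP=22, FP=2+0+0+4+0=6 → 22/28 = 0.7857
Lowest is class '0' with precision = 0.429.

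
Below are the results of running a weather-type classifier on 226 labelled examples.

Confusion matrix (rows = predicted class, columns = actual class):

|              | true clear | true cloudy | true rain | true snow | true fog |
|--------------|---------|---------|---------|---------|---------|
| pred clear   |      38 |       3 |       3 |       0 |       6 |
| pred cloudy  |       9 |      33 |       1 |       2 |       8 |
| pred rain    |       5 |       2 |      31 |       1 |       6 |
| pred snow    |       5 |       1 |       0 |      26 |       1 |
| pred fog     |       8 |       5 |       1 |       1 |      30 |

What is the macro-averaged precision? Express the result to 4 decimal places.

Per-class precision (TP/(TP+FP)):
  clear: TP=38, FP=3+3+0+6=12 → 38/50 = 0.76000
  cloudy: TP=33, FP=9+1+2+8=20 → 33/53 = 0.62264
  rain: TP=31, FP=5+2+1+6=14 → 31/45 = 0.68889
  snow: TP=26, FP=5+1+0+1=7 → 26/33 = 0.78788
  fog: TP=30, FP=8+5+1+1=15 → 30/45 = 0.66667
Macro-precision = mean = (0.76000 + 0.62264 + 0.68889 + 0.78788 + 0.66667) / 5 = 0.7052

0.7052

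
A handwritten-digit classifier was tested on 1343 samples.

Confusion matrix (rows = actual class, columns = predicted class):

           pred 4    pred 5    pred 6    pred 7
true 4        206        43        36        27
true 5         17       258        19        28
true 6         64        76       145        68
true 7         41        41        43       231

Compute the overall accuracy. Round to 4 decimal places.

0.6255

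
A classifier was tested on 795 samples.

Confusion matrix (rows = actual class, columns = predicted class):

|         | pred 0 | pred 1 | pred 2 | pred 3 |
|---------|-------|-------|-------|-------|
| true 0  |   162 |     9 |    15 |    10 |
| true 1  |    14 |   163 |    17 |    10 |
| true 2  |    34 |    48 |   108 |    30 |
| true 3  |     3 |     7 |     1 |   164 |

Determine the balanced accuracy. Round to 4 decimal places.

Balanced accuracy = mean of per-class recall.
  0: recall = 162/196 = 0.82653
  1: recall = 163/204 = 0.79902
  2: recall = 108/220 = 0.49091
  3: recall = 164/175 = 0.93714
Mean = (0.82653 + 0.79902 + 0.49091 + 0.93714) / 4 = 0.7634

0.7634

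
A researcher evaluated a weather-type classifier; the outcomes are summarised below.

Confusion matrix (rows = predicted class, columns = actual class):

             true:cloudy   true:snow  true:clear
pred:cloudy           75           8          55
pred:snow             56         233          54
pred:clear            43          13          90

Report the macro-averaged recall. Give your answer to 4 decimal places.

0.6002

Per-class recall (TP/(TP+FN)):
  cloudy: TP=75, FN=56+43=99 → 75/174 = 0.43103
  snow: TP=233, FN=8+13=21 → 233/254 = 0.91732
  clear: TP=90, FN=55+54=109 → 90/199 = 0.45226
Macro-recall = mean = (0.43103 + 0.91732 + 0.45226) / 3 = 0.6002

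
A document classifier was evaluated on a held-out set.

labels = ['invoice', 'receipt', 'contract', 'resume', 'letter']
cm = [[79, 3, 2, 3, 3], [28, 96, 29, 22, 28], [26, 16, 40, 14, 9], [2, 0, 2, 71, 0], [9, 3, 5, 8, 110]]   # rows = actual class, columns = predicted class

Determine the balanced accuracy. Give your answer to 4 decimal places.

Balanced accuracy = mean of per-class recall.
  invoice: recall = 79/90 = 0.87778
  receipt: recall = 96/203 = 0.47291
  contract: recall = 40/105 = 0.38095
  resume: recall = 71/75 = 0.94667
  letter: recall = 110/135 = 0.81481
Mean = (0.87778 + 0.47291 + 0.38095 + 0.94667 + 0.81481) / 5 = 0.6986

0.6986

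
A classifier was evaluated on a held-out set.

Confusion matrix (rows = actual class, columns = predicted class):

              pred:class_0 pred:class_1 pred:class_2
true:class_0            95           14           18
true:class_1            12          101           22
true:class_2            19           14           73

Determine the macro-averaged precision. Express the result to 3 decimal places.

Per-class precision (TP/(TP+FP)):
  class_0: TP=95, FP=12+19=31 → 95/126 = 0.7540
  class_1: TP=101, FP=14+14=28 → 101/129 = 0.7829
  class_2: TP=73, FP=18+22=40 → 73/113 = 0.6460
Macro-precision = mean = (0.7540 + 0.7829 + 0.6460) / 3 = 0.728

0.728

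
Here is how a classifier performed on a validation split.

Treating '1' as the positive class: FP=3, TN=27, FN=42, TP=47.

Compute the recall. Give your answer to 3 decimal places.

Recall = TP/(TP+FN) = 47/(47+42) = 47/89 = 0.528

0.528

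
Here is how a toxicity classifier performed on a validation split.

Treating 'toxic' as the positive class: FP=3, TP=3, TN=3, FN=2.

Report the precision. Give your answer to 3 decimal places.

Precision = TP/(TP+FP) = 3/(3+3) = 3/6 = 0.500

0.500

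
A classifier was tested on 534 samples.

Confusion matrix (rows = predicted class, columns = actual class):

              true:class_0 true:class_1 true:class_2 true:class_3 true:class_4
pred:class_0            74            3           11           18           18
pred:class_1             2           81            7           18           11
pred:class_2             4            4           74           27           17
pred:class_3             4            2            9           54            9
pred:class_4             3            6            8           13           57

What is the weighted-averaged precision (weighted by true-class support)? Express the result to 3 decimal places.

0.645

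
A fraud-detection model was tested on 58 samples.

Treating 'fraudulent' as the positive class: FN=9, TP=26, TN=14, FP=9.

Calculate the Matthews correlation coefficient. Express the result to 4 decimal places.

MCC = (TP·TN − FP·FN) / √((TP+FP)(TP+FN)(TN+FP)(TN+FN))
Numerator = 26·14 − 9·9 = 283
Denominator = √(35·35·23·23) = √648025 = 805.0000
MCC = 283 / 805.0000 = 0.3516

0.3516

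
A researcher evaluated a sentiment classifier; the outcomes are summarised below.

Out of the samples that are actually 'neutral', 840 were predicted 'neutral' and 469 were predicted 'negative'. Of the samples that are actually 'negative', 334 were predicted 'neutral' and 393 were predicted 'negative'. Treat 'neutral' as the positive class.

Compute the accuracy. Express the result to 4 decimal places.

Accuracy = (TP+TN)/N = (840+393)/2036 = 0.6056

0.6056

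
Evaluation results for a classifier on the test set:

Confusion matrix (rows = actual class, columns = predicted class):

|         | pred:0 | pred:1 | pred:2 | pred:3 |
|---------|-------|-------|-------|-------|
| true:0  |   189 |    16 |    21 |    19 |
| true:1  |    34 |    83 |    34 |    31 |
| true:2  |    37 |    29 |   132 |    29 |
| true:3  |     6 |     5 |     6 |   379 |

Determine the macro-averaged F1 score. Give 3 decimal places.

0.696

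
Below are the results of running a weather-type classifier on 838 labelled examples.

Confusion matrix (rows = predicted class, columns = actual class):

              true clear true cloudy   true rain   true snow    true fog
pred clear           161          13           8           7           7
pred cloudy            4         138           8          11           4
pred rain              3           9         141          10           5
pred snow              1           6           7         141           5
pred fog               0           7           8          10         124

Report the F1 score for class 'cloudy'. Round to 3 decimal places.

0.817

F1 score = 2·TP/(2·TP+FP+FN).
cloudy: TP=138, FP=4+8+11+4=27, FN=13+9+6+7=35 → 276/338 = 0.8166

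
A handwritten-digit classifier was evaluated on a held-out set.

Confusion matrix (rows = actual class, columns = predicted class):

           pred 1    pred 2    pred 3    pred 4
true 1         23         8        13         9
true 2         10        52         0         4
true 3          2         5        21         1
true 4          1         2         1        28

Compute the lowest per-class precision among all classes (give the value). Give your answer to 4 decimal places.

0.6000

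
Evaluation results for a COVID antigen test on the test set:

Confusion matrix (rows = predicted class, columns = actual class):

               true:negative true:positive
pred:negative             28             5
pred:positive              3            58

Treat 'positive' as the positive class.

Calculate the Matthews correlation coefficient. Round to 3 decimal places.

MCC = (TP·TN − FP·FN) / √((TP+FP)(TP+FN)(TN+FP)(TN+FN))
Numerator = 58·28 − 3·5 = 1609
Denominator = √(61·63·31·33) = √3931389 = 1982.7731
MCC = 1609 / 1982.7731 = 0.811

0.811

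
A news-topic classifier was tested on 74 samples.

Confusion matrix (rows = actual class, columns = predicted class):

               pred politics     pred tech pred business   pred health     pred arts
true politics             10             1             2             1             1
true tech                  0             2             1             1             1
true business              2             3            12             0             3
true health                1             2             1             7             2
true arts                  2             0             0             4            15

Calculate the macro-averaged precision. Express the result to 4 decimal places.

0.5774

Per-class precision (TP/(TP+FP)):
  politics: TP=10, FP=0+2+1+2=5 → 10/15 = 0.66667
  tech: TP=2, FP=1+3+2+0=6 → 2/8 = 0.25000
  business: TP=12, FP=2+1+1+0=4 → 12/16 = 0.75000
  health: TP=7, FP=1+1+0+4=6 → 7/13 = 0.53846
  arts: TP=15, FP=1+1+3+2=7 → 15/22 = 0.68182
Macro-precision = mean = (0.66667 + 0.25000 + 0.75000 + 0.53846 + 0.68182) / 5 = 0.5774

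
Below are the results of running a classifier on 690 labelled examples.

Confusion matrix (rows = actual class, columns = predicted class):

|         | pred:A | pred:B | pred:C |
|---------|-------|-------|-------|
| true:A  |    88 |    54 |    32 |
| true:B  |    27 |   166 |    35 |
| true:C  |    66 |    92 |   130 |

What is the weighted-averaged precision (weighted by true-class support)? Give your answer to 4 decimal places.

0.5738

Per-class precision (TP/(TP+FP)):
  A: TP=88, FP=27+66=93 → 88/181 = 0.48619
  B: TP=166, FP=54+92=146 → 166/312 = 0.53205
  C: TP=130, FP=32+35=67 → 130/197 = 0.65990
Weighted-precision = Σ (supportᵢ/N)·precisionᵢ with N=690: (174/690)·0.48619 + (228/690)·0.53205 + (288/690)·0.65990 = 0.5738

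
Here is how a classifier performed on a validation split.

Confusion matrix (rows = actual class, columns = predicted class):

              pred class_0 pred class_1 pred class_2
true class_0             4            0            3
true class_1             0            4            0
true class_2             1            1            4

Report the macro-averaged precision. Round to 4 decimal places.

0.7238

Per-class precision (TP/(TP+FP)):
  class_0: TP=4, FP=0+1=1 → 4/5 = 0.80000
  class_1: TP=4, FP=0+1=1 → 4/5 = 0.80000
  class_2: TP=4, FP=3+0=3 → 4/7 = 0.57143
Macro-precision = mean = (0.80000 + 0.80000 + 0.57143) / 3 = 0.7238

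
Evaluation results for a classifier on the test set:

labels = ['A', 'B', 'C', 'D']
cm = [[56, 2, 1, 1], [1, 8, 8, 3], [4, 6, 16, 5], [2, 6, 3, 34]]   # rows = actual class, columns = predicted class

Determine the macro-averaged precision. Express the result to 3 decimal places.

0.654

Per-class precision (TP/(TP+FP)):
  A: TP=56, FP=1+4+2=7 → 56/63 = 0.8889
  B: TP=8, FP=2+6+6=14 → 8/22 = 0.3636
  C: TP=16, FP=1+8+3=12 → 16/28 = 0.5714
  D: TP=34, FP=1+3+5=9 → 34/43 = 0.7907
Macro-precision = mean = (0.8889 + 0.3636 + 0.5714 + 0.7907) / 4 = 0.654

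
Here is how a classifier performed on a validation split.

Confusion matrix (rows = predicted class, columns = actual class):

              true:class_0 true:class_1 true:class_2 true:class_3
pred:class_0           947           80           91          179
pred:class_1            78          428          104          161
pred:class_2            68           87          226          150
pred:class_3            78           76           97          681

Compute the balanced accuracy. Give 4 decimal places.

0.6161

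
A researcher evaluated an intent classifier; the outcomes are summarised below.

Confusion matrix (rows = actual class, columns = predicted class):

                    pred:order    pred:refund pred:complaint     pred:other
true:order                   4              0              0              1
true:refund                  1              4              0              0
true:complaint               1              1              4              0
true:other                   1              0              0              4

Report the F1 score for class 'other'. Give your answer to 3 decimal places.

0.800

Take TP from the diagonal, FP from the rest of the 'other' prediction marginal, FN from the rest of the 'other' actual marginal.
F1 score = 2·TP/(2·TP+FP+FN).
other: TP=4, FP=1+0+0=1, FN=1+0+0=1 → 8/10 = 0.8000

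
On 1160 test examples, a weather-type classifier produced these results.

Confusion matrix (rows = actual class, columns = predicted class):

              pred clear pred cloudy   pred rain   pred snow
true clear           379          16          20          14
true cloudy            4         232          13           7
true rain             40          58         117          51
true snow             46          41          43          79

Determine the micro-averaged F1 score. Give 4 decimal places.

Micro-averaging pools counts across classes: ΣTP=807, ΣFP=353, ΣFN=353.
Micro-F1 score = 2·TP/(2·TP+FP+FN) on pooled counts = 0.6957 (equals overall accuracy in single-label multiclass).

0.6957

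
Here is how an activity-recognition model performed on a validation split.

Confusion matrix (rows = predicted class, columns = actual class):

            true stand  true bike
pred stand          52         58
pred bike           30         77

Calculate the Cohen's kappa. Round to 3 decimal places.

0.192

Observed agreement pₒ = trace/N = 129/217 = 0.5945
Expected agreement pₑ = Σ (rowᵢ·colᵢ)/N² = (82·110 + 135·107)/217² = 0.4983
κ = (pₒ − pₑ)/(1 − pₑ) = (0.5945 − 0.4983)/(1 − 0.4983) = 0.192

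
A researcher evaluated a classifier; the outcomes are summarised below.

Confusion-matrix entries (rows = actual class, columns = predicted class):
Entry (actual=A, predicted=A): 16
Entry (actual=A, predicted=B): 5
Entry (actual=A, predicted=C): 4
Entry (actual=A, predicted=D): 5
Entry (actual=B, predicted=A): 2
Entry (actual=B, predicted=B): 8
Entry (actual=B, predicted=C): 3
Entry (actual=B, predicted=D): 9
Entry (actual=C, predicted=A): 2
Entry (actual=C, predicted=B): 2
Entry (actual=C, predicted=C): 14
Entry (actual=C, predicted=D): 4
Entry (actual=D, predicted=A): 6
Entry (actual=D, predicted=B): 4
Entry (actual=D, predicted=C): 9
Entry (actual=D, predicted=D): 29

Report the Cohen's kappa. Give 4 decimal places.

Observed agreement pₒ = trace/N = 67/122 = 0.54918
Expected agreement pₑ = Σ (rowᵢ·colᵢ)/N² = (30·26 + 22·19 + 22·30 + 48·47)/122² = 0.27640
κ = (pₒ − pₑ)/(1 − pₑ) = (0.54918 − 0.27640)/(1 − 0.27640) = 0.3770

0.3770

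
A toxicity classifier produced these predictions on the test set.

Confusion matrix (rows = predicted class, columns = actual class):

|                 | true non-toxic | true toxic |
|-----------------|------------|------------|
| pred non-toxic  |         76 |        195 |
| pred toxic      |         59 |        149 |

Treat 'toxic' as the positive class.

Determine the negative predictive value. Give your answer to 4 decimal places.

NPV = TN/(TN+FN) = 76/(76+195) = 0.2804

0.2804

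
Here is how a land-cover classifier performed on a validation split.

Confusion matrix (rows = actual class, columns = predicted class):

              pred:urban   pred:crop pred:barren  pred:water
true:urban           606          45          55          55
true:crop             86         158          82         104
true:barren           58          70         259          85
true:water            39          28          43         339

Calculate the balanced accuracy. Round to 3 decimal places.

0.617

Balanced accuracy = mean of per-class recall.
  urban: recall = 606/761 = 0.7963
  crop: recall = 158/430 = 0.3674
  barren: recall = 259/472 = 0.5487
  water: recall = 339/449 = 0.7550
Mean = (0.7963 + 0.3674 + 0.5487 + 0.7550) / 4 = 0.617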